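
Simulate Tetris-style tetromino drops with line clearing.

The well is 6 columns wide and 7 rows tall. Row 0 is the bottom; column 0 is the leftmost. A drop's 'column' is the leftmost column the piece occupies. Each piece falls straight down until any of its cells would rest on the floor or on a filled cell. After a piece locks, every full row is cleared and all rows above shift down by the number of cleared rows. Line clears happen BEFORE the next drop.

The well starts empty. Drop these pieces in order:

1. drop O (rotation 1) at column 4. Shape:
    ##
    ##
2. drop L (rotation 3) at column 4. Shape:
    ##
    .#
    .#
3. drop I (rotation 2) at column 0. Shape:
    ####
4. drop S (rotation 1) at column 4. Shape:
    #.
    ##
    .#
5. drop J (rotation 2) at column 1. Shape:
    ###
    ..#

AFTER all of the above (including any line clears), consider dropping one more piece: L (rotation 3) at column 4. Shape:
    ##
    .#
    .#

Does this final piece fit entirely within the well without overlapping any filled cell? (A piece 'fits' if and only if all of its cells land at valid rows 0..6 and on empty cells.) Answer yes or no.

Drop 1: O rot1 at col 4 lands with bottom-row=0; cleared 0 line(s) (total 0); column heights now [0 0 0 0 2 2], max=2
Drop 2: L rot3 at col 4 lands with bottom-row=2; cleared 0 line(s) (total 0); column heights now [0 0 0 0 5 5], max=5
Drop 3: I rot2 at col 0 lands with bottom-row=0; cleared 1 line(s) (total 1); column heights now [0 0 0 0 4 4], max=4
Drop 4: S rot1 at col 4 lands with bottom-row=4; cleared 0 line(s) (total 1); column heights now [0 0 0 0 7 6], max=7
Drop 5: J rot2 at col 1 lands with bottom-row=0; cleared 0 line(s) (total 1); column heights now [0 2 2 2 7 6], max=7
Test piece L rot3 at col 4 (width 2): heights before test = [0 2 2 2 7 6]; fits = False

Answer: no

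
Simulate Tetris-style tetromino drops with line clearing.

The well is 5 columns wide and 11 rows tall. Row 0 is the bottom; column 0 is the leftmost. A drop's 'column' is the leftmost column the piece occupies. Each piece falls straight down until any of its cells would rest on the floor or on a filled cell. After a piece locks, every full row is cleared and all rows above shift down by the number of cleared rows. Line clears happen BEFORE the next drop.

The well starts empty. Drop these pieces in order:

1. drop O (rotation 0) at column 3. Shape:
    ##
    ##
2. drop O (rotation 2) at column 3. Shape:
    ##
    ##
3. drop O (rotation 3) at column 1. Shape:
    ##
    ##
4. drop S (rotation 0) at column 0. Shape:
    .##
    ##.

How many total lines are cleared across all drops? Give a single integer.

Drop 1: O rot0 at col 3 lands with bottom-row=0; cleared 0 line(s) (total 0); column heights now [0 0 0 2 2], max=2
Drop 2: O rot2 at col 3 lands with bottom-row=2; cleared 0 line(s) (total 0); column heights now [0 0 0 4 4], max=4
Drop 3: O rot3 at col 1 lands with bottom-row=0; cleared 0 line(s) (total 0); column heights now [0 2 2 4 4], max=4
Drop 4: S rot0 at col 0 lands with bottom-row=2; cleared 0 line(s) (total 0); column heights now [3 4 4 4 4], max=4

Answer: 0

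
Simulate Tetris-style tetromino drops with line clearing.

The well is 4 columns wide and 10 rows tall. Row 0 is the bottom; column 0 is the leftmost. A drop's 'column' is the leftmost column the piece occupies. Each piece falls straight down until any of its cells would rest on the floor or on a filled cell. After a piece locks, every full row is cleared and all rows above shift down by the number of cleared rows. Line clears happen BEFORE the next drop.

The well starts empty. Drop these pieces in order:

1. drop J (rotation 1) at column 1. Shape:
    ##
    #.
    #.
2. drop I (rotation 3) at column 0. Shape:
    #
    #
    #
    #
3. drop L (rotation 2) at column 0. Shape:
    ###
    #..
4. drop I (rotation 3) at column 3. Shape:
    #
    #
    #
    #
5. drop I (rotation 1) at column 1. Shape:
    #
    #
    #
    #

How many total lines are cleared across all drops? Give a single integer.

Answer: 1

Derivation:
Drop 1: J rot1 at col 1 lands with bottom-row=0; cleared 0 line(s) (total 0); column heights now [0 3 3 0], max=3
Drop 2: I rot3 at col 0 lands with bottom-row=0; cleared 0 line(s) (total 0); column heights now [4 3 3 0], max=4
Drop 3: L rot2 at col 0 lands with bottom-row=4; cleared 0 line(s) (total 0); column heights now [6 6 6 0], max=6
Drop 4: I rot3 at col 3 lands with bottom-row=0; cleared 1 line(s) (total 1); column heights now [5 5 5 3], max=5
Drop 5: I rot1 at col 1 lands with bottom-row=5; cleared 0 line(s) (total 1); column heights now [5 9 5 3], max=9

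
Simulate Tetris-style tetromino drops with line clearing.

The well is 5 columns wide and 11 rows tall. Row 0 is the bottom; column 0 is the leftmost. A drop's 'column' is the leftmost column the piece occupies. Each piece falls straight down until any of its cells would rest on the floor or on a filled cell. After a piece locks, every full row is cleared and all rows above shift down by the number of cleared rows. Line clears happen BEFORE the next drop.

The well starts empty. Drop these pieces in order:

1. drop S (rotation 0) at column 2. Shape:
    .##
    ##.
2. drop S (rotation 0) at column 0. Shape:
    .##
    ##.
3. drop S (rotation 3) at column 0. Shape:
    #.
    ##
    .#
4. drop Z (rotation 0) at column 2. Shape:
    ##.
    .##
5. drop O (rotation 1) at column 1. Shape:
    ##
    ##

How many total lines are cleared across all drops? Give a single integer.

Answer: 0

Derivation:
Drop 1: S rot0 at col 2 lands with bottom-row=0; cleared 0 line(s) (total 0); column heights now [0 0 1 2 2], max=2
Drop 2: S rot0 at col 0 lands with bottom-row=0; cleared 0 line(s) (total 0); column heights now [1 2 2 2 2], max=2
Drop 3: S rot3 at col 0 lands with bottom-row=2; cleared 0 line(s) (total 0); column heights now [5 4 2 2 2], max=5
Drop 4: Z rot0 at col 2 lands with bottom-row=2; cleared 0 line(s) (total 0); column heights now [5 4 4 4 3], max=5
Drop 5: O rot1 at col 1 lands with bottom-row=4; cleared 0 line(s) (total 0); column heights now [5 6 6 4 3], max=6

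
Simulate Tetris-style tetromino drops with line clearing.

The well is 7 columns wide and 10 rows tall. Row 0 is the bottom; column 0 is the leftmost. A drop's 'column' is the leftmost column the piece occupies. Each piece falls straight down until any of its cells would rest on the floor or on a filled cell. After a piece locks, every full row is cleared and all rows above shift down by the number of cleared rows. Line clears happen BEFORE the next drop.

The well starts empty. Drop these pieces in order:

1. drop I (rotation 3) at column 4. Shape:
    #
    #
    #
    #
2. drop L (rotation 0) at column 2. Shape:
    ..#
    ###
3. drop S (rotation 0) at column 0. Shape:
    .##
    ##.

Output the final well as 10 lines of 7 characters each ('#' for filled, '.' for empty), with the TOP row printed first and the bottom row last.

Drop 1: I rot3 at col 4 lands with bottom-row=0; cleared 0 line(s) (total 0); column heights now [0 0 0 0 4 0 0], max=4
Drop 2: L rot0 at col 2 lands with bottom-row=4; cleared 0 line(s) (total 0); column heights now [0 0 5 5 6 0 0], max=6
Drop 3: S rot0 at col 0 lands with bottom-row=4; cleared 0 line(s) (total 0); column heights now [5 6 6 5 6 0 0], max=6

Answer: .......
.......
.......
.......
.##.#..
#####..
....#..
....#..
....#..
....#..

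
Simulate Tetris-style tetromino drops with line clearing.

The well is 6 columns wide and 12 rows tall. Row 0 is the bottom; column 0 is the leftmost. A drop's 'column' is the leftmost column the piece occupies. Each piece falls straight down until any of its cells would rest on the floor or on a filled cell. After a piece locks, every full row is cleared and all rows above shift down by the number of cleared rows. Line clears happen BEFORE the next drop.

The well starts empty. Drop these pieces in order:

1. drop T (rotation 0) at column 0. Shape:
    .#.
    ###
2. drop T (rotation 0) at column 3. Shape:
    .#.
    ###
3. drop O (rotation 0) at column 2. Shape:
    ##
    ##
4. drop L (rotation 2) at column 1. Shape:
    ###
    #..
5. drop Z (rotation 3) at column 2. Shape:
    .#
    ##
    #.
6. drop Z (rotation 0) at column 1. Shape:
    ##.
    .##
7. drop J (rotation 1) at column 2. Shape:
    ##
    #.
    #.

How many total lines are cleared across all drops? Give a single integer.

Answer: 1

Derivation:
Drop 1: T rot0 at col 0 lands with bottom-row=0; cleared 0 line(s) (total 0); column heights now [1 2 1 0 0 0], max=2
Drop 2: T rot0 at col 3 lands with bottom-row=0; cleared 1 line(s) (total 1); column heights now [0 1 0 0 1 0], max=1
Drop 3: O rot0 at col 2 lands with bottom-row=0; cleared 0 line(s) (total 1); column heights now [0 1 2 2 1 0], max=2
Drop 4: L rot2 at col 1 lands with bottom-row=1; cleared 0 line(s) (total 1); column heights now [0 3 3 3 1 0], max=3
Drop 5: Z rot3 at col 2 lands with bottom-row=3; cleared 0 line(s) (total 1); column heights now [0 3 5 6 1 0], max=6
Drop 6: Z rot0 at col 1 lands with bottom-row=6; cleared 0 line(s) (total 1); column heights now [0 8 8 7 1 0], max=8
Drop 7: J rot1 at col 2 lands with bottom-row=8; cleared 0 line(s) (total 1); column heights now [0 8 11 11 1 0], max=11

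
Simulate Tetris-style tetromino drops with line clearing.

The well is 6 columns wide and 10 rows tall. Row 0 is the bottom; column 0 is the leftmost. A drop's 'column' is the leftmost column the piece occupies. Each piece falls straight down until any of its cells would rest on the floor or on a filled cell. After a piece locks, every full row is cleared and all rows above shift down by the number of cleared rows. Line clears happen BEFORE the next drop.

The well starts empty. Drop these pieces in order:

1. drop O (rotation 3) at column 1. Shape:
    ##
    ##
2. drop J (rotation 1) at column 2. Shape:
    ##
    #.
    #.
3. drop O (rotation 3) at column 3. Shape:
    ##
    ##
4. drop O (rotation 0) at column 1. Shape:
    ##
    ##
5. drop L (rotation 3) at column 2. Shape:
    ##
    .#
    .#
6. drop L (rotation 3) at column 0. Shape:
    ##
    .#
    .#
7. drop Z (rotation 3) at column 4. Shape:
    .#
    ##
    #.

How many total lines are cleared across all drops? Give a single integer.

Drop 1: O rot3 at col 1 lands with bottom-row=0; cleared 0 line(s) (total 0); column heights now [0 2 2 0 0 0], max=2
Drop 2: J rot1 at col 2 lands with bottom-row=2; cleared 0 line(s) (total 0); column heights now [0 2 5 5 0 0], max=5
Drop 3: O rot3 at col 3 lands with bottom-row=5; cleared 0 line(s) (total 0); column heights now [0 2 5 7 7 0], max=7
Drop 4: O rot0 at col 1 lands with bottom-row=5; cleared 0 line(s) (total 0); column heights now [0 7 7 7 7 0], max=7
Drop 5: L rot3 at col 2 lands with bottom-row=7; cleared 0 line(s) (total 0); column heights now [0 7 10 10 7 0], max=10
Drop 6: L rot3 at col 0 lands with bottom-row=7; cleared 0 line(s) (total 0); column heights now [10 10 10 10 7 0], max=10
Drop 7: Z rot3 at col 4 lands with bottom-row=7; cleared 0 line(s) (total 0); column heights now [10 10 10 10 9 10], max=10

Answer: 0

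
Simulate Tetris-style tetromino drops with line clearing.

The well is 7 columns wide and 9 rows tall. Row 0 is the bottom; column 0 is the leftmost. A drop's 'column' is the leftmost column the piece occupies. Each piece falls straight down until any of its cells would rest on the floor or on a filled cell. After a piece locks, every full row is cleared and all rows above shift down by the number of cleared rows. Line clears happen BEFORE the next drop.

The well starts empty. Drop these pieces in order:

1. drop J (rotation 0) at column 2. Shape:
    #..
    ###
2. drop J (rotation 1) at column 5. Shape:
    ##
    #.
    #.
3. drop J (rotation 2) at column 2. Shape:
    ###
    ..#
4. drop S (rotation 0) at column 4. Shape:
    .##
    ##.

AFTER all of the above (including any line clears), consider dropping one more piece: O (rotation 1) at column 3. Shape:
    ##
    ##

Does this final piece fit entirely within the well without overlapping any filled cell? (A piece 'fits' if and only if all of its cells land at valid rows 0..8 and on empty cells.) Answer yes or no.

Answer: yes

Derivation:
Drop 1: J rot0 at col 2 lands with bottom-row=0; cleared 0 line(s) (total 0); column heights now [0 0 2 1 1 0 0], max=2
Drop 2: J rot1 at col 5 lands with bottom-row=0; cleared 0 line(s) (total 0); column heights now [0 0 2 1 1 3 3], max=3
Drop 3: J rot2 at col 2 lands with bottom-row=1; cleared 0 line(s) (total 0); column heights now [0 0 3 3 3 3 3], max=3
Drop 4: S rot0 at col 4 lands with bottom-row=3; cleared 0 line(s) (total 0); column heights now [0 0 3 3 4 5 5], max=5
Test piece O rot1 at col 3 (width 2): heights before test = [0 0 3 3 4 5 5]; fits = True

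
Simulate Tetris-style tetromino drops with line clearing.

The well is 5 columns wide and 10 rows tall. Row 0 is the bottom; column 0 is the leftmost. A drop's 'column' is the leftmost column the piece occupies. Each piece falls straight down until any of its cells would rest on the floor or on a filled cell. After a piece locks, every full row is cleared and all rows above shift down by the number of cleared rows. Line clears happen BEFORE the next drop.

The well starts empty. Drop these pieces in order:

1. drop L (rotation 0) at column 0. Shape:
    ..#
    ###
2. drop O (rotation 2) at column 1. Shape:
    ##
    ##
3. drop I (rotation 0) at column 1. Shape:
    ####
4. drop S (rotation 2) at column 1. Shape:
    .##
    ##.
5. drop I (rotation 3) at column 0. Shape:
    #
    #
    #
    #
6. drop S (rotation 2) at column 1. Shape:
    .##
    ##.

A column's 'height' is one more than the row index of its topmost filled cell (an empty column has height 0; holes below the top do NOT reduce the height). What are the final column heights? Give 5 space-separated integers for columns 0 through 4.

Answer: 4 7 8 8 0

Derivation:
Drop 1: L rot0 at col 0 lands with bottom-row=0; cleared 0 line(s) (total 0); column heights now [1 1 2 0 0], max=2
Drop 2: O rot2 at col 1 lands with bottom-row=2; cleared 0 line(s) (total 0); column heights now [1 4 4 0 0], max=4
Drop 3: I rot0 at col 1 lands with bottom-row=4; cleared 0 line(s) (total 0); column heights now [1 5 5 5 5], max=5
Drop 4: S rot2 at col 1 lands with bottom-row=5; cleared 0 line(s) (total 0); column heights now [1 6 7 7 5], max=7
Drop 5: I rot3 at col 0 lands with bottom-row=1; cleared 1 line(s) (total 1); column heights now [4 5 6 6 0], max=6
Drop 6: S rot2 at col 1 lands with bottom-row=6; cleared 0 line(s) (total 1); column heights now [4 7 8 8 0], max=8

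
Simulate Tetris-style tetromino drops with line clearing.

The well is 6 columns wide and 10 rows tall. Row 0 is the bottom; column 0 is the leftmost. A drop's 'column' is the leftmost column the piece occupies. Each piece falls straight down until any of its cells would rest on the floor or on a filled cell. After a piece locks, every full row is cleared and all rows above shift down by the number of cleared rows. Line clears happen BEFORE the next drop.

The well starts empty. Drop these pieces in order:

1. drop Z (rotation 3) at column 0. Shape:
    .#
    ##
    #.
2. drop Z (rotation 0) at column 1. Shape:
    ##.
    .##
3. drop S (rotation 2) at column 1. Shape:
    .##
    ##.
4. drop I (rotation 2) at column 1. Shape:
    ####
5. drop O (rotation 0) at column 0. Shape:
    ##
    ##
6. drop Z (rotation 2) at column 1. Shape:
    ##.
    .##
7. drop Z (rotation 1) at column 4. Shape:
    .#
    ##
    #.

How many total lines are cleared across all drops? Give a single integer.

Answer: 1

Derivation:
Drop 1: Z rot3 at col 0 lands with bottom-row=0; cleared 0 line(s) (total 0); column heights now [2 3 0 0 0 0], max=3
Drop 2: Z rot0 at col 1 lands with bottom-row=2; cleared 0 line(s) (total 0); column heights now [2 4 4 3 0 0], max=4
Drop 3: S rot2 at col 1 lands with bottom-row=4; cleared 0 line(s) (total 0); column heights now [2 5 6 6 0 0], max=6
Drop 4: I rot2 at col 1 lands with bottom-row=6; cleared 0 line(s) (total 0); column heights now [2 7 7 7 7 0], max=7
Drop 5: O rot0 at col 0 lands with bottom-row=7; cleared 0 line(s) (total 0); column heights now [9 9 7 7 7 0], max=9
Drop 6: Z rot2 at col 1 lands with bottom-row=8; cleared 0 line(s) (total 0); column heights now [9 10 10 9 7 0], max=10
Drop 7: Z rot1 at col 4 lands with bottom-row=7; cleared 1 line(s) (total 1); column heights now [8 9 9 7 8 9], max=9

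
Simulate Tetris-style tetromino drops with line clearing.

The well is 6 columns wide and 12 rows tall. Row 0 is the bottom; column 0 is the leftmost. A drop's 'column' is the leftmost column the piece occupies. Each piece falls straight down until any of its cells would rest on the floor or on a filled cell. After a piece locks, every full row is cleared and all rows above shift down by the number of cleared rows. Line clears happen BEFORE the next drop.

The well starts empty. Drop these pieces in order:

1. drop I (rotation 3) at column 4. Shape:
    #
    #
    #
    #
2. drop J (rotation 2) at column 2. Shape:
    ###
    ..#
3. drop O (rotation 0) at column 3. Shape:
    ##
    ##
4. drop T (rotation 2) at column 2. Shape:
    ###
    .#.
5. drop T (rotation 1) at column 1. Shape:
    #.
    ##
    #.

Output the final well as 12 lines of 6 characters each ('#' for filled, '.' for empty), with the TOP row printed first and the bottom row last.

Drop 1: I rot3 at col 4 lands with bottom-row=0; cleared 0 line(s) (total 0); column heights now [0 0 0 0 4 0], max=4
Drop 2: J rot2 at col 2 lands with bottom-row=4; cleared 0 line(s) (total 0); column heights now [0 0 6 6 6 0], max=6
Drop 3: O rot0 at col 3 lands with bottom-row=6; cleared 0 line(s) (total 0); column heights now [0 0 6 8 8 0], max=8
Drop 4: T rot2 at col 2 lands with bottom-row=8; cleared 0 line(s) (total 0); column heights now [0 0 10 10 10 0], max=10
Drop 5: T rot1 at col 1 lands with bottom-row=9; cleared 0 line(s) (total 0); column heights now [0 12 11 10 10 0], max=12

Answer: .#....
.##...
.####.
...#..
...##.
...##.
..###.
....#.
....#.
....#.
....#.
....#.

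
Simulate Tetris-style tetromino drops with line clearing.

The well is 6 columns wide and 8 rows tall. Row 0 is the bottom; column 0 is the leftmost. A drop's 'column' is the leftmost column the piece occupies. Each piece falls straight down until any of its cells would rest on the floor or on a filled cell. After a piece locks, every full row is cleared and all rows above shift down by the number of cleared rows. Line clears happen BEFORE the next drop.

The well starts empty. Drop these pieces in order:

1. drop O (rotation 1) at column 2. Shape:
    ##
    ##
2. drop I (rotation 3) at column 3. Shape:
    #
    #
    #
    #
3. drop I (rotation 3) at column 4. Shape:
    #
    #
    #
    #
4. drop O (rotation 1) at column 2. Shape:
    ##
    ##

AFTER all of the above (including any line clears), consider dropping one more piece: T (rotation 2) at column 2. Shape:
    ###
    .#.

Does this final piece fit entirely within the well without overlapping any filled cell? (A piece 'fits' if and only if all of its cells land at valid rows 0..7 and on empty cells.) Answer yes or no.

Answer: no

Derivation:
Drop 1: O rot1 at col 2 lands with bottom-row=0; cleared 0 line(s) (total 0); column heights now [0 0 2 2 0 0], max=2
Drop 2: I rot3 at col 3 lands with bottom-row=2; cleared 0 line(s) (total 0); column heights now [0 0 2 6 0 0], max=6
Drop 3: I rot3 at col 4 lands with bottom-row=0; cleared 0 line(s) (total 0); column heights now [0 0 2 6 4 0], max=6
Drop 4: O rot1 at col 2 lands with bottom-row=6; cleared 0 line(s) (total 0); column heights now [0 0 8 8 4 0], max=8
Test piece T rot2 at col 2 (width 3): heights before test = [0 0 8 8 4 0]; fits = False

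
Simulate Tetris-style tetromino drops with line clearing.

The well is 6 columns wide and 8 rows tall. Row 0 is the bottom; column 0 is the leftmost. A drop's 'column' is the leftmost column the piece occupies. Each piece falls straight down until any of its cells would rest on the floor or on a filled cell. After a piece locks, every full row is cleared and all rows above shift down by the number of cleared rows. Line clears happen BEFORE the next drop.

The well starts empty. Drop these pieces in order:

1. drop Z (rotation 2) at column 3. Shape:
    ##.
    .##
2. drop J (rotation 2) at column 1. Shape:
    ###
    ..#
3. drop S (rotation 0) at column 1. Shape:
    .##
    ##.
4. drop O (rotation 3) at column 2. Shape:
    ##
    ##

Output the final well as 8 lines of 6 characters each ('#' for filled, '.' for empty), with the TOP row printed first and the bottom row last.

Answer: ..##..
..##..
..##..
.##...
.###..
...#..
...##.
....##

Derivation:
Drop 1: Z rot2 at col 3 lands with bottom-row=0; cleared 0 line(s) (total 0); column heights now [0 0 0 2 2 1], max=2
Drop 2: J rot2 at col 1 lands with bottom-row=2; cleared 0 line(s) (total 0); column heights now [0 4 4 4 2 1], max=4
Drop 3: S rot0 at col 1 lands with bottom-row=4; cleared 0 line(s) (total 0); column heights now [0 5 6 6 2 1], max=6
Drop 4: O rot3 at col 2 lands with bottom-row=6; cleared 0 line(s) (total 0); column heights now [0 5 8 8 2 1], max=8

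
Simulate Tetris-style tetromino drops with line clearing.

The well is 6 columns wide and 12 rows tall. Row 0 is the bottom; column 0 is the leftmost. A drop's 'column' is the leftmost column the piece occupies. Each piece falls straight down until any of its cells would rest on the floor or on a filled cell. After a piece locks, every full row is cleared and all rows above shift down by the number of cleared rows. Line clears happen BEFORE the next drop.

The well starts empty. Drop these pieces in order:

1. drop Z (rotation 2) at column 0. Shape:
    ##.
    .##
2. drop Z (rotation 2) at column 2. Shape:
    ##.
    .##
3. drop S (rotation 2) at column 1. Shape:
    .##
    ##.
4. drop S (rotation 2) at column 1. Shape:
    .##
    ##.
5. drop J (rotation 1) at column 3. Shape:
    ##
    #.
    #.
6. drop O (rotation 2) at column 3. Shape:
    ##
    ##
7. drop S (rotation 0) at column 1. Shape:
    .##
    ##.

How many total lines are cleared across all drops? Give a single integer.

Answer: 0

Derivation:
Drop 1: Z rot2 at col 0 lands with bottom-row=0; cleared 0 line(s) (total 0); column heights now [2 2 1 0 0 0], max=2
Drop 2: Z rot2 at col 2 lands with bottom-row=0; cleared 0 line(s) (total 0); column heights now [2 2 2 2 1 0], max=2
Drop 3: S rot2 at col 1 lands with bottom-row=2; cleared 0 line(s) (total 0); column heights now [2 3 4 4 1 0], max=4
Drop 4: S rot2 at col 1 lands with bottom-row=4; cleared 0 line(s) (total 0); column heights now [2 5 6 6 1 0], max=6
Drop 5: J rot1 at col 3 lands with bottom-row=6; cleared 0 line(s) (total 0); column heights now [2 5 6 9 9 0], max=9
Drop 6: O rot2 at col 3 lands with bottom-row=9; cleared 0 line(s) (total 0); column heights now [2 5 6 11 11 0], max=11
Drop 7: S rot0 at col 1 lands with bottom-row=10; cleared 0 line(s) (total 0); column heights now [2 11 12 12 11 0], max=12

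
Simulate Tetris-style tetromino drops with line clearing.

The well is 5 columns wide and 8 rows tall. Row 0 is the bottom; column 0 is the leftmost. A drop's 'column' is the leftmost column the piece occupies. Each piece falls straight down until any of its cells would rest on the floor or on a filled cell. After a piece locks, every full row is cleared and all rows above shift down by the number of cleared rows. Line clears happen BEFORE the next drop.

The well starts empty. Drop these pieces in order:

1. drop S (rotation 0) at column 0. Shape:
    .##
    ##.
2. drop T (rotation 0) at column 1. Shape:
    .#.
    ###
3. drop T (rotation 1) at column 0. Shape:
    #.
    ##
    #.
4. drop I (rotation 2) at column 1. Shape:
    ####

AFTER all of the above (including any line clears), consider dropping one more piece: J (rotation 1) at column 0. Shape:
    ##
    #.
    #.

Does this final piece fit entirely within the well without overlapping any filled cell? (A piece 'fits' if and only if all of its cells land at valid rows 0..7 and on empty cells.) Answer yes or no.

Drop 1: S rot0 at col 0 lands with bottom-row=0; cleared 0 line(s) (total 0); column heights now [1 2 2 0 0], max=2
Drop 2: T rot0 at col 1 lands with bottom-row=2; cleared 0 line(s) (total 0); column heights now [1 3 4 3 0], max=4
Drop 3: T rot1 at col 0 lands with bottom-row=2; cleared 0 line(s) (total 0); column heights now [5 4 4 3 0], max=5
Drop 4: I rot2 at col 1 lands with bottom-row=4; cleared 1 line(s) (total 1); column heights now [4 4 4 3 0], max=4
Test piece J rot1 at col 0 (width 2): heights before test = [4 4 4 3 0]; fits = True

Answer: yes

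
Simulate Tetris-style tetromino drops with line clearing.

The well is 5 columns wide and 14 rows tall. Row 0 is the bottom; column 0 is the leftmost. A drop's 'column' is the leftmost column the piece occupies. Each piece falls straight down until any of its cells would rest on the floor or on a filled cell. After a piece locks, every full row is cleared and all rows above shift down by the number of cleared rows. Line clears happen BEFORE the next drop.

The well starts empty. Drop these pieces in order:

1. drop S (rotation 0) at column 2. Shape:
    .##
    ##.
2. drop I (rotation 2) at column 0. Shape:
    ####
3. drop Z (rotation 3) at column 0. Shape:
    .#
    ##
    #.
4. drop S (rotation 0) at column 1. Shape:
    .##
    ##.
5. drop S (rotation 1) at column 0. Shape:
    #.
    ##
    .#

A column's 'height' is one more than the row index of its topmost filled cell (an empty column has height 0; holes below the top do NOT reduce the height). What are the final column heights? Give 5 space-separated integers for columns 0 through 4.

Drop 1: S rot0 at col 2 lands with bottom-row=0; cleared 0 line(s) (total 0); column heights now [0 0 1 2 2], max=2
Drop 2: I rot2 at col 0 lands with bottom-row=2; cleared 0 line(s) (total 0); column heights now [3 3 3 3 2], max=3
Drop 3: Z rot3 at col 0 lands with bottom-row=3; cleared 0 line(s) (total 0); column heights now [5 6 3 3 2], max=6
Drop 4: S rot0 at col 1 lands with bottom-row=6; cleared 0 line(s) (total 0); column heights now [5 7 8 8 2], max=8
Drop 5: S rot1 at col 0 lands with bottom-row=7; cleared 0 line(s) (total 0); column heights now [10 9 8 8 2], max=10

Answer: 10 9 8 8 2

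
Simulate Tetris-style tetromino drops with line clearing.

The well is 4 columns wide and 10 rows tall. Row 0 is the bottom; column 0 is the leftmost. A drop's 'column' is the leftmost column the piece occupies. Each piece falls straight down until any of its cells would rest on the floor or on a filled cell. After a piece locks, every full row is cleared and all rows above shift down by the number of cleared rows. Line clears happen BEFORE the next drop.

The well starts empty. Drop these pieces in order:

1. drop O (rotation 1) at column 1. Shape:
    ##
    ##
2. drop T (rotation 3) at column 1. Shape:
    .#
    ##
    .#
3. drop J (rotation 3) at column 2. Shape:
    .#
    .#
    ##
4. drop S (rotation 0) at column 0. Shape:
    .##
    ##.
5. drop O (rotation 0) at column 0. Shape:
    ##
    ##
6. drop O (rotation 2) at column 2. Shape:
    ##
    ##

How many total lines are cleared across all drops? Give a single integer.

Answer: 2

Derivation:
Drop 1: O rot1 at col 1 lands with bottom-row=0; cleared 0 line(s) (total 0); column heights now [0 2 2 0], max=2
Drop 2: T rot3 at col 1 lands with bottom-row=2; cleared 0 line(s) (total 0); column heights now [0 4 5 0], max=5
Drop 3: J rot3 at col 2 lands with bottom-row=5; cleared 0 line(s) (total 0); column heights now [0 4 6 8], max=8
Drop 4: S rot0 at col 0 lands with bottom-row=5; cleared 1 line(s) (total 1); column heights now [0 6 6 7], max=7
Drop 5: O rot0 at col 0 lands with bottom-row=6; cleared 0 line(s) (total 1); column heights now [8 8 6 7], max=8
Drop 6: O rot2 at col 2 lands with bottom-row=7; cleared 1 line(s) (total 2); column heights now [7 7 8 8], max=8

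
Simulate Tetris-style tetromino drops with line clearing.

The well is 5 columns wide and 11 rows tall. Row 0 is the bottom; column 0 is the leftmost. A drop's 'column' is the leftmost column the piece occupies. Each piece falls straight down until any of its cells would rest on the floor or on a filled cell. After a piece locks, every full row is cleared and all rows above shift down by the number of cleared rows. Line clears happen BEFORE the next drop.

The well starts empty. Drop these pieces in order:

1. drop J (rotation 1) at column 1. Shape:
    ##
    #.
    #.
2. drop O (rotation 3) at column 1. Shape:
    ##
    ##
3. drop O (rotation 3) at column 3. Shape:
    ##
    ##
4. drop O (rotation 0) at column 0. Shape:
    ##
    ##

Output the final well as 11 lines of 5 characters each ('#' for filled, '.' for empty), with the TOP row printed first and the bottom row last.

Answer: .....
.....
.....
.....
##...
##...
.##..
.##..
.##..
.#.##
.#.##

Derivation:
Drop 1: J rot1 at col 1 lands with bottom-row=0; cleared 0 line(s) (total 0); column heights now [0 3 3 0 0], max=3
Drop 2: O rot3 at col 1 lands with bottom-row=3; cleared 0 line(s) (total 0); column heights now [0 5 5 0 0], max=5
Drop 3: O rot3 at col 3 lands with bottom-row=0; cleared 0 line(s) (total 0); column heights now [0 5 5 2 2], max=5
Drop 4: O rot0 at col 0 lands with bottom-row=5; cleared 0 line(s) (total 0); column heights now [7 7 5 2 2], max=7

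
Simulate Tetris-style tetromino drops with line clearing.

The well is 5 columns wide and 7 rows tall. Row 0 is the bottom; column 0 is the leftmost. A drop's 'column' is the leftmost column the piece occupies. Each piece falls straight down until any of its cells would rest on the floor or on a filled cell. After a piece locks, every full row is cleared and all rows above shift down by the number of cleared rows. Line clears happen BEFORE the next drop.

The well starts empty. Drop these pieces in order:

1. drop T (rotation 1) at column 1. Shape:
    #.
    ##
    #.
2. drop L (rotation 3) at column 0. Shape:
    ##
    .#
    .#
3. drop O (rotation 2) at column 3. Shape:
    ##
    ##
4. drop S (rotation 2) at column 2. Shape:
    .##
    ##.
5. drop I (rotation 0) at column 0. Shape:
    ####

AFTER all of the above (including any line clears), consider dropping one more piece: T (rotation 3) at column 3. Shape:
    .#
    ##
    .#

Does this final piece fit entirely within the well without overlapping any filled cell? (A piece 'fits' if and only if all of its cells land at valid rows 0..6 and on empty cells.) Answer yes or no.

Answer: no

Derivation:
Drop 1: T rot1 at col 1 lands with bottom-row=0; cleared 0 line(s) (total 0); column heights now [0 3 2 0 0], max=3
Drop 2: L rot3 at col 0 lands with bottom-row=3; cleared 0 line(s) (total 0); column heights now [6 6 2 0 0], max=6
Drop 3: O rot2 at col 3 lands with bottom-row=0; cleared 0 line(s) (total 0); column heights now [6 6 2 2 2], max=6
Drop 4: S rot2 at col 2 lands with bottom-row=2; cleared 0 line(s) (total 0); column heights now [6 6 3 4 4], max=6
Drop 5: I rot0 at col 0 lands with bottom-row=6; cleared 0 line(s) (total 0); column heights now [7 7 7 7 4], max=7
Test piece T rot3 at col 3 (width 2): heights before test = [7 7 7 7 4]; fits = False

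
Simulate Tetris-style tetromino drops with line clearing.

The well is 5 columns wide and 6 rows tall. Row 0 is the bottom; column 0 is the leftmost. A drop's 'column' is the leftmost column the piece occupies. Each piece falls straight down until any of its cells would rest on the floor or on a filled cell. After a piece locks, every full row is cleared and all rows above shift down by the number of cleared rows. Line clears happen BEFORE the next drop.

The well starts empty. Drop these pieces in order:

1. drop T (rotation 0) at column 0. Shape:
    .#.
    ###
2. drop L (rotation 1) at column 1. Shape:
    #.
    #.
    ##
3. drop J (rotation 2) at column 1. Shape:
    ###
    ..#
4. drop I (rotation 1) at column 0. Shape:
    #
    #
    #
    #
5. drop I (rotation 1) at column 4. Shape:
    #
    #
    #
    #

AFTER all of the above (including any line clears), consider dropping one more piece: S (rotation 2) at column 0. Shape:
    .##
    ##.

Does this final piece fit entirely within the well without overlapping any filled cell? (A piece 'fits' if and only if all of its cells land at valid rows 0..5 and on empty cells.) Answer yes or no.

Drop 1: T rot0 at col 0 lands with bottom-row=0; cleared 0 line(s) (total 0); column heights now [1 2 1 0 0], max=2
Drop 2: L rot1 at col 1 lands with bottom-row=2; cleared 0 line(s) (total 0); column heights now [1 5 3 0 0], max=5
Drop 3: J rot2 at col 1 lands with bottom-row=4; cleared 0 line(s) (total 0); column heights now [1 6 6 6 0], max=6
Drop 4: I rot1 at col 0 lands with bottom-row=1; cleared 0 line(s) (total 0); column heights now [5 6 6 6 0], max=6
Drop 5: I rot1 at col 4 lands with bottom-row=0; cleared 0 line(s) (total 0); column heights now [5 6 6 6 4], max=6
Test piece S rot2 at col 0 (width 3): heights before test = [5 6 6 6 4]; fits = False

Answer: no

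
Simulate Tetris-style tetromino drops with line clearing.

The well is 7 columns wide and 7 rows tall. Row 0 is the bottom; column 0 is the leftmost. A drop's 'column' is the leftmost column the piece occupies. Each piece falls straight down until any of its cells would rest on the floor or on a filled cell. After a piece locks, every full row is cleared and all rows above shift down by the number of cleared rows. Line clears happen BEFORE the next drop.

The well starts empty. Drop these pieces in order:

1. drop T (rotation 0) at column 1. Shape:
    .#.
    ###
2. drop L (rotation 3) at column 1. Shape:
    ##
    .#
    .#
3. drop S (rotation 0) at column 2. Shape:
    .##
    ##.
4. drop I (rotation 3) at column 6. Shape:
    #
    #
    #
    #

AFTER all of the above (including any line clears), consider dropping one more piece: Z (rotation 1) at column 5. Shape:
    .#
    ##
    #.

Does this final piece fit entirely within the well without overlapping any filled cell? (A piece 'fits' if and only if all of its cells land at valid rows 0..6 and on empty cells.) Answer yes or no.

Drop 1: T rot0 at col 1 lands with bottom-row=0; cleared 0 line(s) (total 0); column heights now [0 1 2 1 0 0 0], max=2
Drop 2: L rot3 at col 1 lands with bottom-row=2; cleared 0 line(s) (total 0); column heights now [0 5 5 1 0 0 0], max=5
Drop 3: S rot0 at col 2 lands with bottom-row=5; cleared 0 line(s) (total 0); column heights now [0 5 6 7 7 0 0], max=7
Drop 4: I rot3 at col 6 lands with bottom-row=0; cleared 0 line(s) (total 0); column heights now [0 5 6 7 7 0 4], max=7
Test piece Z rot1 at col 5 (width 2): heights before test = [0 5 6 7 7 0 4]; fits = True

Answer: yes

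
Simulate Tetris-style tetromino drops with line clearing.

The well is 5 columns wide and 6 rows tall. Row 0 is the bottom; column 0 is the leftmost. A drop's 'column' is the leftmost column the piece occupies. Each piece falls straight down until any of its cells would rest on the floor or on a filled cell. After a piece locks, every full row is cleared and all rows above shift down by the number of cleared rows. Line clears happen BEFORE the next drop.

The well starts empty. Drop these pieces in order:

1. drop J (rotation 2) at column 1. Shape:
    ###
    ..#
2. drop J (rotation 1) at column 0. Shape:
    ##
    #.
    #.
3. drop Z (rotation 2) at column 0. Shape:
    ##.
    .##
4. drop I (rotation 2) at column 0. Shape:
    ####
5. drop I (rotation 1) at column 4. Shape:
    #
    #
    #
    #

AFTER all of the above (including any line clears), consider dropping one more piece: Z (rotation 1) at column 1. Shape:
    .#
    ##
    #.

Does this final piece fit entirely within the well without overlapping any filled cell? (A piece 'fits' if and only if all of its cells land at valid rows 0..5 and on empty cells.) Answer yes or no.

Answer: no

Derivation:
Drop 1: J rot2 at col 1 lands with bottom-row=0; cleared 0 line(s) (total 0); column heights now [0 2 2 2 0], max=2
Drop 2: J rot1 at col 0 lands with bottom-row=0; cleared 0 line(s) (total 0); column heights now [3 3 2 2 0], max=3
Drop 3: Z rot2 at col 0 lands with bottom-row=3; cleared 0 line(s) (total 0); column heights now [5 5 4 2 0], max=5
Drop 4: I rot2 at col 0 lands with bottom-row=5; cleared 0 line(s) (total 0); column heights now [6 6 6 6 0], max=6
Drop 5: I rot1 at col 4 lands with bottom-row=0; cleared 1 line(s) (total 1); column heights now [5 5 5 5 3], max=5
Test piece Z rot1 at col 1 (width 2): heights before test = [5 5 5 5 3]; fits = False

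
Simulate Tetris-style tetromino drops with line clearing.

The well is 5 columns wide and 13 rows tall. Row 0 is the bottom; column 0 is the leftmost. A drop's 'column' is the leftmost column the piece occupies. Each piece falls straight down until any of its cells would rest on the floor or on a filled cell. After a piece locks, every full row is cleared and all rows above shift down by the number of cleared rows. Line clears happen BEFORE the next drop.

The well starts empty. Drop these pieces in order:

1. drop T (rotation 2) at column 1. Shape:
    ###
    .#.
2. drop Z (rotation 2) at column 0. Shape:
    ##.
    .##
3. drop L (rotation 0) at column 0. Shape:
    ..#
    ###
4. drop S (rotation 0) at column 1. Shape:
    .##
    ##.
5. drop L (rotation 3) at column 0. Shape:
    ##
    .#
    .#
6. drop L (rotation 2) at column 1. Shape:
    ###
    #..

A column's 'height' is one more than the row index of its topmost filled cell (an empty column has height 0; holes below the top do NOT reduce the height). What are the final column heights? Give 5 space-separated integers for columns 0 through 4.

Answer: 10 12 12 12 0

Derivation:
Drop 1: T rot2 at col 1 lands with bottom-row=0; cleared 0 line(s) (total 0); column heights now [0 2 2 2 0], max=2
Drop 2: Z rot2 at col 0 lands with bottom-row=2; cleared 0 line(s) (total 0); column heights now [4 4 3 2 0], max=4
Drop 3: L rot0 at col 0 lands with bottom-row=4; cleared 0 line(s) (total 0); column heights now [5 5 6 2 0], max=6
Drop 4: S rot0 at col 1 lands with bottom-row=6; cleared 0 line(s) (total 0); column heights now [5 7 8 8 0], max=8
Drop 5: L rot3 at col 0 lands with bottom-row=7; cleared 0 line(s) (total 0); column heights now [10 10 8 8 0], max=10
Drop 6: L rot2 at col 1 lands with bottom-row=10; cleared 0 line(s) (total 0); column heights now [10 12 12 12 0], max=12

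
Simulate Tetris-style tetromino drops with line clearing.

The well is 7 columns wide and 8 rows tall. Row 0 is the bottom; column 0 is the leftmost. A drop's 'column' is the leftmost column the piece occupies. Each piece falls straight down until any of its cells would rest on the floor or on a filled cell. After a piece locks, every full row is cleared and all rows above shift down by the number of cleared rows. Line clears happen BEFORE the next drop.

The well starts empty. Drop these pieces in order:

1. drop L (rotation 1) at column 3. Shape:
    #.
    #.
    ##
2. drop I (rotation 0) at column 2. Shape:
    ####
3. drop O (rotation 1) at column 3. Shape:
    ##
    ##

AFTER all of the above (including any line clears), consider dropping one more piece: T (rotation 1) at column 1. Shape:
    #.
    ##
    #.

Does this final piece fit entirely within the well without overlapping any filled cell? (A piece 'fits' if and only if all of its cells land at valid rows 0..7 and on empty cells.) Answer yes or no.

Drop 1: L rot1 at col 3 lands with bottom-row=0; cleared 0 line(s) (total 0); column heights now [0 0 0 3 1 0 0], max=3
Drop 2: I rot0 at col 2 lands with bottom-row=3; cleared 0 line(s) (total 0); column heights now [0 0 4 4 4 4 0], max=4
Drop 3: O rot1 at col 3 lands with bottom-row=4; cleared 0 line(s) (total 0); column heights now [0 0 4 6 6 4 0], max=6
Test piece T rot1 at col 1 (width 2): heights before test = [0 0 4 6 6 4 0]; fits = True

Answer: yes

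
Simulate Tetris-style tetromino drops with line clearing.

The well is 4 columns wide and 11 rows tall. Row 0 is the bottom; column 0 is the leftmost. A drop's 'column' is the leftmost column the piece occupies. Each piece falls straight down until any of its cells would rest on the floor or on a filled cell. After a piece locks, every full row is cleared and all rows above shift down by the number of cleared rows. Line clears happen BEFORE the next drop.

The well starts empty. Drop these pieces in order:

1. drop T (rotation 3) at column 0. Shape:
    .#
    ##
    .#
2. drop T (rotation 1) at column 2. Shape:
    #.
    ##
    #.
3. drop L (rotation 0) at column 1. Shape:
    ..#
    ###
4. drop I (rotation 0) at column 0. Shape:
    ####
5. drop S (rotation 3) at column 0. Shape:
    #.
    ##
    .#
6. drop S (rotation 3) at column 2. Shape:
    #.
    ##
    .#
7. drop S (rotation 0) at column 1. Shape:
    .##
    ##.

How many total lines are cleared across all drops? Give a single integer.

Drop 1: T rot3 at col 0 lands with bottom-row=0; cleared 0 line(s) (total 0); column heights now [2 3 0 0], max=3
Drop 2: T rot1 at col 2 lands with bottom-row=0; cleared 1 line(s) (total 1); column heights now [0 2 2 0], max=2
Drop 3: L rot0 at col 1 lands with bottom-row=2; cleared 0 line(s) (total 1); column heights now [0 3 3 4], max=4
Drop 4: I rot0 at col 0 lands with bottom-row=4; cleared 1 line(s) (total 2); column heights now [0 3 3 4], max=4
Drop 5: S rot3 at col 0 lands with bottom-row=3; cleared 0 line(s) (total 2); column heights now [6 5 3 4], max=6
Drop 6: S rot3 at col 2 lands with bottom-row=4; cleared 0 line(s) (total 2); column heights now [6 5 7 6], max=7
Drop 7: S rot0 at col 1 lands with bottom-row=7; cleared 0 line(s) (total 2); column heights now [6 8 9 9], max=9

Answer: 2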